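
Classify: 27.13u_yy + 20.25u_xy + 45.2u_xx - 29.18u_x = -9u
Rewriting in standard form: 45.2u_xx + 20.25u_xy + 27.13u_yy - 29.18u_x + 9u = 0. Elliptic (discriminant = -4495.0415).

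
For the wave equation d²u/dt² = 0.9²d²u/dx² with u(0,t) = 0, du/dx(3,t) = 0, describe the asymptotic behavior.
u oscillates (no decay). Energy is conserved; the solution oscillates indefinitely as standing waves.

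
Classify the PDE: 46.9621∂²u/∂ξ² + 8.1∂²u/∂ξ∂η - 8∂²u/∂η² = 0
A = 46.9621, B = 8.1, C = -8. Discriminant B² - 4AC = 1568.3972. Since 1568.3972 > 0, hyperbolic.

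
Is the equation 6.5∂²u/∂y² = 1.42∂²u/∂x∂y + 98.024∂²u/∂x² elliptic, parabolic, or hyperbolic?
Rewriting in standard form: -98.024∂²u/∂x² - 1.42∂²u/∂x∂y + 6.5∂²u/∂y² = 0. Computing B² - 4AC with A = -98.024, B = -1.42, C = 6.5: discriminant = 2550.6404 (positive). Answer: hyperbolic.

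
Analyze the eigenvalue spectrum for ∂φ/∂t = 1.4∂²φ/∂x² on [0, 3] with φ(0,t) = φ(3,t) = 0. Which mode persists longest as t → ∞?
Eigenvalues: λₙ = 1.4n²π²/3².
First three modes:
  n=1: λ₁ = 1.4π²/3² ≈ 1.535
  n=2: λ₂ = 5.6π²/3² ≈ 6.141 (4× faster decay)
  n=3: λ₃ = 12.6π²/3² ≈ 13.817 (9× faster decay)
As t → ∞, higher modes decay exponentially faster. The n=1 mode dominates: φ ~ c₁ sin(πx/3) e^{-λ₁t}.
Decay rate: λ₁ = 1.4π²/3² ≈ 1.535.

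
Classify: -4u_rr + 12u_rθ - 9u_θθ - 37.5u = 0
Parabolic (discriminant = 0).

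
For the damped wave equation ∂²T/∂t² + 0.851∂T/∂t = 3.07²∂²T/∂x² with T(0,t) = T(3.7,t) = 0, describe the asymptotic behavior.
T → 0. Damping (γ=0.851) dissipates energy; oscillations decay exponentially.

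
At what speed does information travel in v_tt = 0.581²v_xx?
Speed = 0.581. Information travels along characteristics x = x₀ ± 0.581t.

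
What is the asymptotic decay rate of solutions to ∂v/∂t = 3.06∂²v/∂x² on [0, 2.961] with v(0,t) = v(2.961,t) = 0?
Eigenvalues: λₙ = 3.06n²π²/2.961².
First three modes:
  n=1: λ₁ = 3.06π²/2.961² ≈ 3.445
  n=2: λ₂ = 12.24π²/2.961² ≈ 13.779 (4× faster decay)
  n=3: λ₃ = 27.54π²/2.961² ≈ 31.002 (9× faster decay)
As t → ∞, higher modes decay exponentially faster. The n=1 mode dominates: v ~ c₁ sin(πx/2.961) e^{-λ₁t}.
Decay rate: λ₁ = 3.06π²/2.961² ≈ 3.445.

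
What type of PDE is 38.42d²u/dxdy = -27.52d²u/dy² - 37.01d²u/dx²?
Rewriting in standard form: 37.01d²u/dx² + 38.42d²u/dxdy + 27.52d²u/dy² = 0. With A = 37.01, B = 38.42, C = 27.52, the discriminant is -2597.9644. This is an elliptic PDE.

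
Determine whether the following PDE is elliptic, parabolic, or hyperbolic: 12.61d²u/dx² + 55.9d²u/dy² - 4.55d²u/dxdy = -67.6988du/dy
Rewriting in standard form: 12.61d²u/dx² - 4.55d²u/dxdy + 55.9d²u/dy² + 67.6988du/dy = 0. Coefficients: A = 12.61, B = -4.55, C = 55.9. B² - 4AC = -2798.8935, which is negative, so the equation is elliptic.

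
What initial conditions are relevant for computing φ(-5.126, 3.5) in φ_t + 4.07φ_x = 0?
A single point: x = -19.371. The characteristic through (-5.126, 3.5) is x - 4.07t = const, so x = -5.126 - 4.07·3.5 = -19.371.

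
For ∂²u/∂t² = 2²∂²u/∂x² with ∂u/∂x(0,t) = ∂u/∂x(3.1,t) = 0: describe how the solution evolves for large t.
u oscillates about a mean that drifts linearly in t (generically unbounded; no decay). There is no damping, so the nonconstant modes persist as standing waves (energy conserved, no decay). But with Neumann conditions at both ends the constant mode has eigenvalue 0: the spatial mean M(t) of u satisfies M'' = 0, so M(t) = M(0) + M'(0)·t. Unless the initial velocity has zero mean (∫u_t(x,0)dx = 0), the solution grows linearly in t (unbounded, though not exponentially); if it does have zero mean, the solution stays bounded and simply oscillates.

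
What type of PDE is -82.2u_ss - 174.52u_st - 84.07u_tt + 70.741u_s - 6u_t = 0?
With A = -82.2, B = -174.52, C = -84.07, the discriminant is 2815.0144. This is a hyperbolic PDE.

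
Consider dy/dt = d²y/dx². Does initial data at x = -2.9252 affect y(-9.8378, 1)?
Yes, for any finite x. The heat equation has infinite propagation speed, so all initial data affects all points at any t > 0.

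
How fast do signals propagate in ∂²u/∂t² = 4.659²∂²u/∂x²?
Speed = 4.659. Information travels along characteristics x = x₀ ± 4.659t.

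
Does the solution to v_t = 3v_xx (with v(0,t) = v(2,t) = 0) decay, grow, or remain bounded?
v → 0. Heat diffuses out through both boundaries.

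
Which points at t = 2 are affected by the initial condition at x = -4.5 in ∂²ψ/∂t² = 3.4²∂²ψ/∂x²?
Domain of influence: [-11.3, 2.3]. Data at x = -4.5 spreads outward at speed 3.4.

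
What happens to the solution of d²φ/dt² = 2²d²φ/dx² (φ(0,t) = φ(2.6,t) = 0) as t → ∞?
φ oscillates (no decay). Energy is conserved; the solution oscillates indefinitely as standing waves.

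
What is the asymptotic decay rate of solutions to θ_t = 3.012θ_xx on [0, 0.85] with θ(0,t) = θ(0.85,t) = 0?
Eigenvalues: λₙ = 3.012n²π²/0.85².
First three modes:
  n=1: λ₁ = 3.012π²/0.85² ≈ 41.145
  n=2: λ₂ = 12.048π²/0.85² ≈ 164.58 (4× faster decay)
  n=3: λ₃ = 27.108π²/0.85² ≈ 370.305 (9× faster decay)
As t → ∞, higher modes decay exponentially faster. The n=1 mode dominates: θ ~ c₁ sin(πx/0.85) e^{-λ₁t}.
Decay rate: λ₁ = 3.012π²/0.85² ≈ 41.145.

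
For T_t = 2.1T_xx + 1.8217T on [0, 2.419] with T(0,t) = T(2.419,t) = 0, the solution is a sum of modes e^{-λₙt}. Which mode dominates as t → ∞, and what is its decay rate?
Eigenvalues: λₙ = 2.1n²π²/2.419² - 1.8217.
First three modes:
  n=1: λ₁ = 2.1π²/2.419² - 1.8217 ≈ 1.72
  n=2: λ₂ = 8.4π²/2.419² - 1.8217 ≈ 12.346
  n=3: λ₃ = 18.9π²/2.419² - 1.8217 ≈ 30.056
Since 2.1π²/2.419² ≈ 3.542 > 1.8217, all λₙ > 0.
The n=1 mode decays slowest → dominates as t → ∞.
Asymptotic: T ~ c₁ sin(πx/2.419) e^{-λ₁t} with decay rate λ₁ ≈ 1.72.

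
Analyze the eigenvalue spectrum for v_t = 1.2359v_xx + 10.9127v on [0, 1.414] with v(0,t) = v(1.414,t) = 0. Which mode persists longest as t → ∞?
Eigenvalues: λₙ = 1.2359n²π²/1.414² - 10.9127.
First three modes:
  n=1: λ₁ = 1.2359π²/1.414² - 10.9127 ≈ -4.812
  n=2: λ₂ = 4.9436π²/1.414² - 10.9127 ≈ 13.49
  n=3: λ₃ = 11.1231π²/1.414² - 10.9127 ≈ 43.994
Since 1.2359π²/1.414² ≈ 6.101 < 10.9127, λ₁ < 0.
The n=1 mode grows fastest (−λₙ is largest for n=1) → dominates.
Asymptotic: v ~ c₁ sin(πx/1.414) e^{4.812t} (exponential growth at rate −λ₁ ≈ 4.812).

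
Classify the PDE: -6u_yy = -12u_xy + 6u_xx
Rewriting in standard form: -6u_xx + 12u_xy - 6u_yy = 0. A = -6, B = 12, C = -6. Discriminant B² - 4AC = 0. Since 0 = 0, parabolic.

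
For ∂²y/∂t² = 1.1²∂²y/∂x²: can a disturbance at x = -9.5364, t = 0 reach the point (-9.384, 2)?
Yes. The domain of dependence is [-11.584, -7.184], and -9.5364 ∈ [-11.584, -7.184].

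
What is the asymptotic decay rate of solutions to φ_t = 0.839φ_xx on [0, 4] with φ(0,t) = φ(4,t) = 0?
Eigenvalues: λₙ = 0.839n²π²/4².
First three modes:
  n=1: λ₁ = 0.839π²/4² ≈ 0.518
  n=2: λ₂ = 3.356π²/4² ≈ 2.07 (4× faster decay)
  n=3: λ₃ = 7.551π²/4² ≈ 4.658 (9× faster decay)
As t → ∞, higher modes decay exponentially faster. The n=1 mode dominates: φ ~ c₁ sin(πx/4) e^{-λ₁t}.
Decay rate: λ₁ = 0.839π²/4² ≈ 0.518.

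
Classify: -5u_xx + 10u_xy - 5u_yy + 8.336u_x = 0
Parabolic (discriminant = 0).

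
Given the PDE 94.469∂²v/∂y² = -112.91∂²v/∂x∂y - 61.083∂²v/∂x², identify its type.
Rewriting in standard form: 61.083∂²v/∂x² + 112.91∂²v/∂x∂y + 94.469∂²v/∂y² = 0. The second-order coefficients are A = 61.083, B = 112.91, C = 94.469. Since B² - 4AC = -10333.131608 < 0, this is an elliptic PDE.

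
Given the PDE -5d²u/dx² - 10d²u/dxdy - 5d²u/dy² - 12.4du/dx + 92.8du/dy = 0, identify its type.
The second-order coefficients are A = -5, B = -10, C = -5. Since B² - 4AC = 0 = 0, this is a parabolic PDE.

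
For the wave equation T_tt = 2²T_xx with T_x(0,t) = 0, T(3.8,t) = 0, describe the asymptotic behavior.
T oscillates (no decay). Energy is conserved; the solution oscillates indefinitely as standing waves.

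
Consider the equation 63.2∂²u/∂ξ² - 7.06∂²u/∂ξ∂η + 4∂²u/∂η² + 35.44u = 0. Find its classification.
Elliptic. (A = 63.2, B = -7.06, C = 4 gives B² - 4AC = -961.3564.)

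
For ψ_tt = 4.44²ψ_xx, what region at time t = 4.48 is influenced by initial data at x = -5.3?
Domain of influence: [-25.1912, 14.5912]. Data at x = -5.3 spreads outward at speed 4.44.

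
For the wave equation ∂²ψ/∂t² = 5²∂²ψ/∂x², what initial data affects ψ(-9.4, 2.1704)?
Domain of dependence: [-20.252, 1.452]. Signals travel at speed 5, so data within |x - -9.4| ≤ 5·2.1704 = 10.852 can reach the point.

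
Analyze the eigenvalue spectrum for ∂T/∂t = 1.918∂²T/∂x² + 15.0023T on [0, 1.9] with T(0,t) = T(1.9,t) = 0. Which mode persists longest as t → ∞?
Eigenvalues: λₙ = 1.918n²π²/1.9² - 15.0023.
First three modes:
  n=1: λ₁ = 1.918π²/1.9² - 15.0023 ≈ -9.759
  n=2: λ₂ = 7.672π²/1.9² - 15.0023 ≈ 5.973
  n=3: λ₃ = 17.262π²/1.9² - 15.0023 ≈ 32.191
Since 1.918π²/1.9² ≈ 5.244 < 15.0023, λ₁ < 0.
The n=1 mode grows fastest (−λₙ is largest for n=1) → dominates.
Asymptotic: T ~ c₁ sin(πx/1.9) e^{9.759t} (exponential growth at rate −λ₁ ≈ 9.759).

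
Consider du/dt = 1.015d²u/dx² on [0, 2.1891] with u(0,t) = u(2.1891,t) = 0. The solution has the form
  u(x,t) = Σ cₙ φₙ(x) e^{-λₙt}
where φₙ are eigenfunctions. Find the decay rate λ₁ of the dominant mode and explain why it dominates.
Eigenvalues: λₙ = 1.015n²π²/2.1891².
First three modes:
  n=1: λ₁ = 1.015π²/2.1891² ≈ 2.09
  n=2: λ₂ = 4.06π²/2.1891² ≈ 8.362 (4× faster decay)
  n=3: λ₃ = 9.135π²/2.1891² ≈ 18.814 (9× faster decay)
As t → ∞, higher modes decay exponentially faster. The n=1 mode dominates: u ~ c₁ sin(πx/2.1891) e^{-λ₁t}.
Decay rate: λ₁ = 1.015π²/2.1891² ≈ 2.09.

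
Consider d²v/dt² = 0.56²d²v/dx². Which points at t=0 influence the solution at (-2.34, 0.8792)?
Domain of dependence: [-2.832352, -1.847648]. Signals travel at speed 0.56, so data within |x - -2.34| ≤ 0.56·0.8792 = 0.492352 can reach the point.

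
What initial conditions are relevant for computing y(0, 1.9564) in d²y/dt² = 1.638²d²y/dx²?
Domain of dependence: [-3.2045832, 3.2045832]. Signals travel at speed 1.638, so data within |x - 0| ≤ 1.638·1.9564 = 3.2045832 can reach the point.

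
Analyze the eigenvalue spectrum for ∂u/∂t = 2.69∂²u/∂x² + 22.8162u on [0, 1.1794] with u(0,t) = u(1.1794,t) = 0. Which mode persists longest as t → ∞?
Eigenvalues: λₙ = 2.69n²π²/1.1794² - 22.8162.
First three modes:
  n=1: λ₁ = 2.69π²/1.1794² - 22.8162 ≈ -3.73
  n=2: λ₂ = 10.76π²/1.1794² - 22.8162 ≈ 53.53
  n=3: λ₃ = 24.21π²/1.1794² - 22.8162 ≈ 148.964
Since 2.69π²/1.1794² ≈ 19.087 < 22.8162, λ₁ < 0.
The n=1 mode grows fastest (−λₙ is largest for n=1) → dominates.
Asymptotic: u ~ c₁ sin(πx/1.1794) e^{3.73t} (exponential growth at rate −λ₁ ≈ 3.73).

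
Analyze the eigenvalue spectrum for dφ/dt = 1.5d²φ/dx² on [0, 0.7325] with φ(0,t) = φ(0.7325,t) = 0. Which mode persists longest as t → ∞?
Eigenvalues: λₙ = 1.5n²π²/0.7325².
First three modes:
  n=1: λ₁ = 1.5π²/0.7325² ≈ 27.592
  n=2: λ₂ = 6π²/0.7325² ≈ 110.366 (4× faster decay)
  n=3: λ₃ = 13.5π²/0.7325² ≈ 248.324 (9× faster decay)
As t → ∞, higher modes decay exponentially faster. The n=1 mode dominates: φ ~ c₁ sin(πx/0.7325) e^{-λ₁t}.
Decay rate: λ₁ = 1.5π²/0.7325² ≈ 27.592.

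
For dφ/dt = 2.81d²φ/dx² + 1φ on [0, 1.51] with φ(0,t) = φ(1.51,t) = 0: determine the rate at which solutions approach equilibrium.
Eigenvalues: λₙ = 2.81n²π²/1.51² - 1.
First three modes:
  n=1: λ₁ = 2.81π²/1.51² - 1 ≈ 11.163
  n=2: λ₂ = 11.24π²/1.51² - 1 ≈ 47.653
  n=3: λ₃ = 25.29π²/1.51² - 1 ≈ 108.47
Since 2.81π²/1.51² ≈ 12.163 > 1, all λₙ > 0.
The n=1 mode decays slowest → dominates as t → ∞.
Asymptotic: φ ~ c₁ sin(πx/1.51) e^{-λ₁t} with decay rate λ₁ ≈ 11.163.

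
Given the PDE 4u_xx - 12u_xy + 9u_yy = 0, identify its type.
The second-order coefficients are A = 4, B = -12, C = 9. Since B² - 4AC = 0 = 0, this is a parabolic PDE.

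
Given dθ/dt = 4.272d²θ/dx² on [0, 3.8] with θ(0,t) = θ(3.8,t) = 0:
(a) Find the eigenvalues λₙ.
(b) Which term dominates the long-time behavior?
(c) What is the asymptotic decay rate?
Eigenvalues: λₙ = 4.272n²π²/3.8².
First three modes:
  n=1: λ₁ = 4.272π²/3.8² ≈ 2.92
  n=2: λ₂ = 17.088π²/3.8² ≈ 11.679 (4× faster decay)
  n=3: λ₃ = 38.448π²/3.8² ≈ 26.279 (9× faster decay)
As t → ∞, higher modes decay exponentially faster. The n=1 mode dominates: θ ~ c₁ sin(πx/3.8) e^{-λ₁t}.
Decay rate: λ₁ = 4.272π²/3.8² ≈ 2.92.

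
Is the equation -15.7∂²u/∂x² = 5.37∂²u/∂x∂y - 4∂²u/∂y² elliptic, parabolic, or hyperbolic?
Rewriting in standard form: -15.7∂²u/∂x² - 5.37∂²u/∂x∂y + 4∂²u/∂y² = 0. Computing B² - 4AC with A = -15.7, B = -5.37, C = 4: discriminant = 280.0369 (positive). Answer: hyperbolic.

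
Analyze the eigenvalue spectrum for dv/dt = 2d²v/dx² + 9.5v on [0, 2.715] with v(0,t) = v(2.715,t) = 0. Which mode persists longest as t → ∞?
Eigenvalues: λₙ = 2n²π²/2.715² - 9.5.
First three modes:
  n=1: λ₁ = 2π²/2.715² - 9.5 ≈ -6.822
  n=2: λ₂ = 8π²/2.715² - 9.5 ≈ 1.211
  n=3: λ₃ = 18π²/2.715² - 9.5 ≈ 14.601
Since 2π²/2.715² ≈ 2.678 < 9.5, λ₁ < 0.
The n=1 mode grows fastest (−λₙ is largest for n=1) → dominates.
Asymptotic: v ~ c₁ sin(πx/2.715) e^{6.822t} (exponential growth at rate −λ₁ ≈ 6.822).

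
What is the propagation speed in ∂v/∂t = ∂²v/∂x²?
Infinite. The heat equation is parabolic, not hyperbolic, so disturbances propagate instantly.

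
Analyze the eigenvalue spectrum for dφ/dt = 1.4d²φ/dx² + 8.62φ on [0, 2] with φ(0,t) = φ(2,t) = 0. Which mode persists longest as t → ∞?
Eigenvalues: λₙ = 1.4n²π²/2² - 8.62.
First three modes:
  n=1: λ₁ = 1.4π²/2² - 8.62 ≈ -5.166
  n=2: λ₂ = 5.6π²/2² - 8.62 ≈ 5.197
  n=3: λ₃ = 12.6π²/2² - 8.62 ≈ 22.469
Since 1.4π²/2² ≈ 3.454 < 8.62, λ₁ < 0.
The n=1 mode grows fastest (−λₙ is largest for n=1) → dominates.
Asymptotic: φ ~ c₁ sin(πx/2) e^{5.166t} (exponential growth at rate −λ₁ ≈ 5.166).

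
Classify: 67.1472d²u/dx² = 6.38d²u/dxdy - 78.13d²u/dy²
Rewriting in standard form: 67.1472d²u/dx² - 6.38d²u/dxdy + 78.13d²u/dy² = 0. Elliptic (discriminant = -20944.138544).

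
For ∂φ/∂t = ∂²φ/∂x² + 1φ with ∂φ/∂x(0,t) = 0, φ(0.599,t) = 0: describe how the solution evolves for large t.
φ → 0. Diffusion dominates reaction (r=1 < κπ²/(4L²)≈6.88); solution decays.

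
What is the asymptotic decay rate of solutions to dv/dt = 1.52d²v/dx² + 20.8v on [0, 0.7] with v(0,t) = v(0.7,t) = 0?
Eigenvalues: λₙ = 1.52n²π²/0.7² - 20.8.
First three modes:
  n=1: λ₁ = 1.52π²/0.7² - 20.8 ≈ 9.816
  n=2: λ₂ = 6.08π²/0.7² - 20.8 ≈ 101.664
  n=3: λ₃ = 13.68π²/0.7² - 20.8 ≈ 254.743
Since 1.52π²/0.7² ≈ 30.616 > 20.8, all λₙ > 0.
The n=1 mode decays slowest → dominates as t → ∞.
Asymptotic: v ~ c₁ sin(πx/0.7) e^{-λ₁t} with decay rate λ₁ ≈ 9.816.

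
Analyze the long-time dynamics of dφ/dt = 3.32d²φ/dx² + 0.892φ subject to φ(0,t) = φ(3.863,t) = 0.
Long-time behavior: φ → 0. Diffusion dominates reaction (r=0.892 < κπ²/L²≈2.2); solution decays.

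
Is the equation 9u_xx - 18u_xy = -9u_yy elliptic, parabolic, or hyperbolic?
Rewriting in standard form: 9u_xx - 18u_xy + 9u_yy = 0. Computing B² - 4AC with A = 9, B = -18, C = 9: discriminant = 0 (zero). Answer: parabolic.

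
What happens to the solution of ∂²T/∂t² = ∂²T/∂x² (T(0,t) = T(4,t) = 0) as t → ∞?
T oscillates (no decay). Energy is conserved; the solution oscillates indefinitely as standing waves.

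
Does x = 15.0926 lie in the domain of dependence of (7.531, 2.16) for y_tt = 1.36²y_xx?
No. The domain of dependence is [4.5934, 10.4686], and 15.0926 is outside this interval.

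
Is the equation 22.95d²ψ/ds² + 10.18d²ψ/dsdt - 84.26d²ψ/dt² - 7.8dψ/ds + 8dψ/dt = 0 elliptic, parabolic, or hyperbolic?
Computing B² - 4AC with A = 22.95, B = 10.18, C = -84.26: discriminant = 7838.7004 (positive). Answer: hyperbolic.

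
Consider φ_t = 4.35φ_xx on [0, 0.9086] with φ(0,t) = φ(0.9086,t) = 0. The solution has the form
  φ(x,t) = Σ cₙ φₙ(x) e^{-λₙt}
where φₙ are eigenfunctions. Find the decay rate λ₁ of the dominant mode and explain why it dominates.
Eigenvalues: λₙ = 4.35n²π²/0.9086².
First three modes:
  n=1: λ₁ = 4.35π²/0.9086² ≈ 52.005
  n=2: λ₂ = 17.4π²/0.9086² ≈ 208.019 (4× faster decay)
  n=3: λ₃ = 39.15π²/0.9086² ≈ 468.043 (9× faster decay)
As t → ∞, higher modes decay exponentially faster. The n=1 mode dominates: φ ~ c₁ sin(πx/0.9086) e^{-λ₁t}.
Decay rate: λ₁ = 4.35π²/0.9086² ≈ 52.005.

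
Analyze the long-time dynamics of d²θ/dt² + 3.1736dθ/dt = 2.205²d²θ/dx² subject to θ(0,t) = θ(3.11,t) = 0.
Long-time behavior: θ → 0. Damping (γ=3.1736) dissipates energy; oscillations decay exponentially.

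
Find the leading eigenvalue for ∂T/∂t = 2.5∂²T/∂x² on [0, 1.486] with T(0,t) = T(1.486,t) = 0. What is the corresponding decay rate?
Eigenvalues: λₙ = 2.5n²π²/1.486².
First three modes:
  n=1: λ₁ = 2.5π²/1.486² ≈ 11.174
  n=2: λ₂ = 10π²/1.486² ≈ 44.695 (4× faster decay)
  n=3: λ₃ = 22.5π²/1.486² ≈ 100.564 (9× faster decay)
As t → ∞, higher modes decay exponentially faster. The n=1 mode dominates: T ~ c₁ sin(πx/1.486) e^{-λ₁t}.
Decay rate: λ₁ = 2.5π²/1.486² ≈ 11.174.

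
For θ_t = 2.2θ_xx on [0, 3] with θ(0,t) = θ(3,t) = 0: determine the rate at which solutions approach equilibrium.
Eigenvalues: λₙ = 2.2n²π²/3².
First three modes:
  n=1: λ₁ = 2.2π²/3² ≈ 2.413
  n=2: λ₂ = 8.8π²/3² ≈ 9.65 (4× faster decay)
  n=3: λ₃ = 19.8π²/3² ≈ 21.713 (9× faster decay)
As t → ∞, higher modes decay exponentially faster. The n=1 mode dominates: θ ~ c₁ sin(πx/3) e^{-λ₁t}.
Decay rate: λ₁ = 2.2π²/3² ≈ 2.413.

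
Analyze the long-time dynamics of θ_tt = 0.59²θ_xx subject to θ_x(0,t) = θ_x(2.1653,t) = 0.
Long-time behavior: θ oscillates about a mean that drifts linearly in t (generically unbounded; no decay). There is no damping, so the nonconstant modes persist as standing waves (energy conserved, no decay). But with Neumann conditions at both ends the constant mode has eigenvalue 0: the spatial mean M(t) of θ satisfies M'' = 0, so M(t) = M(0) + M'(0)·t. Unless the initial velocity has zero mean (∫θ_t(x,0)dx = 0), the solution grows linearly in t (unbounded, though not exponentially); if it does have zero mean, the solution stays bounded and simply oscillates.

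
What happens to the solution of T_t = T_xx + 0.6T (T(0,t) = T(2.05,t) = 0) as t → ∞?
T → 0. Diffusion dominates reaction (r=0.6 < κπ²/L²≈2.35); solution decays.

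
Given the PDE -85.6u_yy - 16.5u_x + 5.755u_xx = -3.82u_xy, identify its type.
Rewriting in standard form: 5.755u_xx + 3.82u_xy - 85.6u_yy - 16.5u_x = 0. The second-order coefficients are A = 5.755, B = 3.82, C = -85.6. Since B² - 4AC = 1985.1044 > 0, this is a hyperbolic PDE.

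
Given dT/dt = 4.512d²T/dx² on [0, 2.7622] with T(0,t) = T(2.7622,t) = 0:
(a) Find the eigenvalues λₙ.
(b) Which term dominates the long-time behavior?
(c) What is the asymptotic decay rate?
Eigenvalues: λₙ = 4.512n²π²/2.7622².
First three modes:
  n=1: λ₁ = 4.512π²/2.7622² ≈ 5.837
  n=2: λ₂ = 18.048π²/2.7622² ≈ 23.346 (4× faster decay)
  n=3: λ₃ = 40.608π²/2.7622² ≈ 52.529 (9× faster decay)
As t → ∞, higher modes decay exponentially faster. The n=1 mode dominates: T ~ c₁ sin(πx/2.7622) e^{-λ₁t}.
Decay rate: λ₁ = 4.512π²/2.7622² ≈ 5.837.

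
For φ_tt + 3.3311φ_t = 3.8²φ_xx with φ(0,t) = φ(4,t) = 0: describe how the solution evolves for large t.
φ → 0. Damping (γ=3.3311) dissipates energy; oscillations decay exponentially.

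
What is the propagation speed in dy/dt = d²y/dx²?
Infinite. The heat equation is parabolic, not hyperbolic, so disturbances propagate instantly.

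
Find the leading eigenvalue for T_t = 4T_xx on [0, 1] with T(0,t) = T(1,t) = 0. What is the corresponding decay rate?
Eigenvalues: λₙ = 4n²π².
First three modes:
  n=1: λ₁ = 4π² ≈ 39.478
  n=2: λ₂ = 16π² ≈ 157.914 (4× faster decay)
  n=3: λ₃ = 36π² ≈ 355.306 (9× faster decay)
As t → ∞, higher modes decay exponentially faster. The n=1 mode dominates: T ~ c₁ sin(πx) e^{-λ₁t}.
Decay rate: λ₁ = 4π² ≈ 39.478.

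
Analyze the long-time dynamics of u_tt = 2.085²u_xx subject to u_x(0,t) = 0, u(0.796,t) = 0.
Long-time behavior: u oscillates (no decay). Energy is conserved; the solution oscillates indefinitely as standing waves.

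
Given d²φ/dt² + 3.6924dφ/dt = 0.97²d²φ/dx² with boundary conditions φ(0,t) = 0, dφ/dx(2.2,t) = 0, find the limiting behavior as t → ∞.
φ → 0. Damping (γ=3.6924) dissipates energy; oscillations decay exponentially.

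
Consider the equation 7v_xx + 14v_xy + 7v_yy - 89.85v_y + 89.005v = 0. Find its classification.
Parabolic. (A = 7, B = 14, C = 7 gives B² - 4AC = 0.)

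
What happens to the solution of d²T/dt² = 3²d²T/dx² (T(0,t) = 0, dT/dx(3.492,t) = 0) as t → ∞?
T oscillates (no decay). Energy is conserved; the solution oscillates indefinitely as standing waves.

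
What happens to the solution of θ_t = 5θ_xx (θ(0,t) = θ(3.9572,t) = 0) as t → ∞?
θ → 0. Heat diffuses out through both boundaries.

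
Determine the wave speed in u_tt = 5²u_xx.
Speed = 5. Information travels along characteristics x = x₀ ± 5t.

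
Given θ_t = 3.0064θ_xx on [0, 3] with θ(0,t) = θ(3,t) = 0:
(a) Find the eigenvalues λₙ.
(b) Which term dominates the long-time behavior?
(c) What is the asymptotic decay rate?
Eigenvalues: λₙ = 3.0064n²π²/3².
First three modes:
  n=1: λ₁ = 3.0064π²/3² ≈ 3.297
  n=2: λ₂ = 12.0256π²/3² ≈ 13.188 (4× faster decay)
  n=3: λ₃ = 27.0576π²/3² ≈ 29.672 (9× faster decay)
As t → ∞, higher modes decay exponentially faster. The n=1 mode dominates: θ ~ c₁ sin(πx/3) e^{-λ₁t}.
Decay rate: λ₁ = 3.0064π²/3² ≈ 3.297.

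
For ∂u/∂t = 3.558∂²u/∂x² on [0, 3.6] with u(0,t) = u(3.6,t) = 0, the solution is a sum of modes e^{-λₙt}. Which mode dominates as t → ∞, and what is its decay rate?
Eigenvalues: λₙ = 3.558n²π²/3.6².
First three modes:
  n=1: λ₁ = 3.558π²/3.6² ≈ 2.71
  n=2: λ₂ = 14.232π²/3.6² ≈ 10.838 (4× faster decay)
  n=3: λ₃ = 32.022π²/3.6² ≈ 24.386 (9× faster decay)
As t → ∞, higher modes decay exponentially faster. The n=1 mode dominates: u ~ c₁ sin(πx/3.6) e^{-λ₁t}.
Decay rate: λ₁ = 3.558π²/3.6² ≈ 2.71.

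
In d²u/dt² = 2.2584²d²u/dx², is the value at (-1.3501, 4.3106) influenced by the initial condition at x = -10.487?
Yes. The domain of dependence is [-11.08515904, 8.38495904], and -10.487 ∈ [-11.08515904, 8.38495904].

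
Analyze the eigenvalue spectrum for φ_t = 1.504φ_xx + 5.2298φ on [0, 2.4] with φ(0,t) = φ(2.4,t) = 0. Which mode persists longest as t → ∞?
Eigenvalues: λₙ = 1.504n²π²/2.4² - 5.2298.
First three modes:
  n=1: λ₁ = 1.504π²/2.4² - 5.2298 ≈ -2.653
  n=2: λ₂ = 6.016π²/2.4² - 5.2298 ≈ 5.078
  n=3: λ₃ = 13.536π²/2.4² - 5.2298 ≈ 17.964
Since 1.504π²/2.4² ≈ 2.577 < 5.2298, λ₁ < 0.
The n=1 mode grows fastest (−λₙ is largest for n=1) → dominates.
Asymptotic: φ ~ c₁ sin(πx/2.4) e^{2.653t} (exponential growth at rate −λ₁ ≈ 2.653).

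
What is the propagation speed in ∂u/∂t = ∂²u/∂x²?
Infinite. The heat equation is parabolic, not hyperbolic, so disturbances propagate instantly.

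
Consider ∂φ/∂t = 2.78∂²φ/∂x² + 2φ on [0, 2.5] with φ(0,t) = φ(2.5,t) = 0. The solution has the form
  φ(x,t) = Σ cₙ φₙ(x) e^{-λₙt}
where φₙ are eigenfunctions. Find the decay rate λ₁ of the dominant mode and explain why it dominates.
Eigenvalues: λₙ = 2.78n²π²/2.5² - 2.
First three modes:
  n=1: λ₁ = 2.78π²/2.5² - 2 ≈ 2.39
  n=2: λ₂ = 11.12π²/2.5² - 2 ≈ 15.56
  n=3: λ₃ = 25.02π²/2.5² - 2 ≈ 37.51
Since 2.78π²/2.5² ≈ 4.39 > 2, all λₙ > 0.
The n=1 mode decays slowest → dominates as t → ∞.
Asymptotic: φ ~ c₁ sin(πx/2.5) e^{-λ₁t} with decay rate λ₁ ≈ 2.39.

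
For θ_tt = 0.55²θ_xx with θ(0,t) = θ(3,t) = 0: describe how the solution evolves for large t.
θ oscillates (no decay). Energy is conserved; the solution oscillates indefinitely as standing waves.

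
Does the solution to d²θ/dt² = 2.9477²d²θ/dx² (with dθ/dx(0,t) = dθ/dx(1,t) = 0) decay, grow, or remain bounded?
θ oscillates about a mean that drifts linearly in t (generically unbounded; no decay). There is no damping, so the nonconstant modes persist as standing waves (energy conserved, no decay). But with Neumann conditions at both ends the constant mode has eigenvalue 0: the spatial mean M(t) of θ satisfies M'' = 0, so M(t) = M(0) + M'(0)·t. Unless the initial velocity has zero mean (∫θ_t(x,0)dx = 0), the solution grows linearly in t (unbounded, though not exponentially); if it does have zero mean, the solution stays bounded and simply oscillates.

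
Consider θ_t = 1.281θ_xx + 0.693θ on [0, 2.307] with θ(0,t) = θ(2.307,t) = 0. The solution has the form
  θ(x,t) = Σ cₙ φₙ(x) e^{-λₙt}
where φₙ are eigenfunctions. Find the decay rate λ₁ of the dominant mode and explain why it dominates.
Eigenvalues: λₙ = 1.281n²π²/2.307² - 0.693.
First three modes:
  n=1: λ₁ = 1.281π²/2.307² - 0.693 ≈ 1.682
  n=2: λ₂ = 5.124π²/2.307² - 0.693 ≈ 8.809
  n=3: λ₃ = 11.529π²/2.307² - 0.693 ≈ 20.686
Since 1.281π²/2.307² ≈ 2.375 > 0.693, all λₙ > 0.
The n=1 mode decays slowest → dominates as t → ∞.
Asymptotic: θ ~ c₁ sin(πx/2.307) e^{-λ₁t} with decay rate λ₁ ≈ 1.682.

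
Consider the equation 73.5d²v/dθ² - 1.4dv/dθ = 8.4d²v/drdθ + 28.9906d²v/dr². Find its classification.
Rewriting in standard form: -28.9906d²v/dr² - 8.4d²v/drdθ + 73.5d²v/dθ² - 1.4dv/dθ = 0. Hyperbolic. (A = -28.9906, B = -8.4, C = 73.5 gives B² - 4AC = 8593.7964.)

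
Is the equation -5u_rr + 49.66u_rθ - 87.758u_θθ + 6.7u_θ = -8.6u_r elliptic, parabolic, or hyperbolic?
Rewriting in standard form: -5u_rr + 49.66u_rθ - 87.758u_θθ + 8.6u_r + 6.7u_θ = 0. Computing B² - 4AC with A = -5, B = 49.66, C = -87.758: discriminant = 710.9556 (positive). Answer: hyperbolic.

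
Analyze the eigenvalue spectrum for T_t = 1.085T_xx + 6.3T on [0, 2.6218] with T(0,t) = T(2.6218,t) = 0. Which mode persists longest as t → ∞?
Eigenvalues: λₙ = 1.085n²π²/2.6218² - 6.3.
First three modes:
  n=1: λ₁ = 1.085π²/2.6218² - 6.3 ≈ -4.742
  n=2: λ₂ = 4.34π²/2.6218² - 6.3 ≈ -0.069
  n=3: λ₃ = 9.765π²/2.6218² - 6.3 ≈ 7.721
Since 1.085π²/2.6218² ≈ 1.558 < 6.3, λ₁ < 0.
The n=1 mode grows fastest (−λₙ is largest for n=1) → dominates.
Asymptotic: T ~ c₁ sin(πx/2.6218) e^{4.742t} (exponential growth at rate −λ₁ ≈ 4.742).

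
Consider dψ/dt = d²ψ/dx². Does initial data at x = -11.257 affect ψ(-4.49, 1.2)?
Yes, for any finite x. The heat equation has infinite propagation speed, so all initial data affects all points at any t > 0.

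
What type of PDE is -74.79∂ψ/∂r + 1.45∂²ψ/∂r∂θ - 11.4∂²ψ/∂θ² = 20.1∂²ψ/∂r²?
Rewriting in standard form: -20.1∂²ψ/∂r² + 1.45∂²ψ/∂r∂θ - 11.4∂²ψ/∂θ² - 74.79∂ψ/∂r = 0. With A = -20.1, B = 1.45, C = -11.4, the discriminant is -914.4575. This is an elliptic PDE.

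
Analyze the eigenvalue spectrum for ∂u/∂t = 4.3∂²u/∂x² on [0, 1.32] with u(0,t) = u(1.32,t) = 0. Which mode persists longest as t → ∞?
Eigenvalues: λₙ = 4.3n²π²/1.32².
First three modes:
  n=1: λ₁ = 4.3π²/1.32² ≈ 24.357
  n=2: λ₂ = 17.2π²/1.32² ≈ 97.427 (4× faster decay)
  n=3: λ₃ = 38.7π²/1.32² ≈ 219.211 (9× faster decay)
As t → ∞, higher modes decay exponentially faster. The n=1 mode dominates: u ~ c₁ sin(πx/1.32) e^{-λ₁t}.
Decay rate: λ₁ = 4.3π²/1.32² ≈ 24.357.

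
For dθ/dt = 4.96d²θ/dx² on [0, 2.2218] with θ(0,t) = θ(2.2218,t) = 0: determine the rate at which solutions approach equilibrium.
Eigenvalues: λₙ = 4.96n²π²/2.2218².
First three modes:
  n=1: λ₁ = 4.96π²/2.2218² ≈ 9.917
  n=2: λ₂ = 19.84π²/2.2218² ≈ 39.667 (4× faster decay)
  n=3: λ₃ = 44.64π²/2.2218² ≈ 89.251 (9× faster decay)
As t → ∞, higher modes decay exponentially faster. The n=1 mode dominates: θ ~ c₁ sin(πx/2.2218) e^{-λ₁t}.
Decay rate: λ₁ = 4.96π²/2.2218² ≈ 9.917.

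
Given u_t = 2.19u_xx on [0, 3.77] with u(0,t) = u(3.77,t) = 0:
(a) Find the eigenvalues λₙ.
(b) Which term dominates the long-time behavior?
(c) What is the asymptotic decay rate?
Eigenvalues: λₙ = 2.19n²π²/3.77².
First three modes:
  n=1: λ₁ = 2.19π²/3.77² ≈ 1.521
  n=2: λ₂ = 8.76π²/3.77² ≈ 6.083 (4× faster decay)
  n=3: λ₃ = 19.71π²/3.77² ≈ 13.687 (9× faster decay)
As t → ∞, higher modes decay exponentially faster. The n=1 mode dominates: u ~ c₁ sin(πx/3.77) e^{-λ₁t}.
Decay rate: λ₁ = 2.19π²/3.77² ≈ 1.521.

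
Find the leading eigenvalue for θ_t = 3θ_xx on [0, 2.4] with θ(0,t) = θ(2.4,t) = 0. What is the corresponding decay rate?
Eigenvalues: λₙ = 3n²π²/2.4².
First three modes:
  n=1: λ₁ = 3π²/2.4² ≈ 5.14
  n=2: λ₂ = 12π²/2.4² ≈ 20.562 (4× faster decay)
  n=3: λ₃ = 27π²/2.4² ≈ 46.264 (9× faster decay)
As t → ∞, higher modes decay exponentially faster. The n=1 mode dominates: θ ~ c₁ sin(πx/2.4) e^{-λ₁t}.
Decay rate: λ₁ = 3π²/2.4² ≈ 5.14.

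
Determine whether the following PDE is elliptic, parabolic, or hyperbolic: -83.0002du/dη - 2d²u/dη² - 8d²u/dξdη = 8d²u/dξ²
Rewriting in standard form: -8d²u/dξ² - 8d²u/dξdη - 2d²u/dη² - 83.0002du/dη = 0. Coefficients: A = -8, B = -8, C = -2. B² - 4AC = 0, which is zero, so the equation is parabolic.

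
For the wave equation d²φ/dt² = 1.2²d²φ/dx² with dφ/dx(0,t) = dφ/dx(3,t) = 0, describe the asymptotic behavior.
φ oscillates about a mean that drifts linearly in t (generically unbounded; no decay). There is no damping, so the nonconstant modes persist as standing waves (energy conserved, no decay). But with Neumann conditions at both ends the constant mode has eigenvalue 0: the spatial mean M(t) of φ satisfies M'' = 0, so M(t) = M(0) + M'(0)·t. Unless the initial velocity has zero mean (∫φ_t(x,0)dx = 0), the solution grows linearly in t (unbounded, though not exponentially); if it does have zero mean, the solution stays bounded and simply oscillates.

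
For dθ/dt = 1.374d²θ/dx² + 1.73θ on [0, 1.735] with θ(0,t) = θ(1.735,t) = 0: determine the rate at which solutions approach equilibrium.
Eigenvalues: λₙ = 1.374n²π²/1.735² - 1.73.
First three modes:
  n=1: λ₁ = 1.374π²/1.735² - 1.73 ≈ 2.775
  n=2: λ₂ = 5.496π²/1.735² - 1.73 ≈ 16.29
  n=3: λ₃ = 12.366π²/1.735² - 1.73 ≈ 38.814
Since 1.374π²/1.735² ≈ 4.505 > 1.73, all λₙ > 0.
The n=1 mode decays slowest → dominates as t → ∞.
Asymptotic: θ ~ c₁ sin(πx/1.735) e^{-λ₁t} with decay rate λ₁ ≈ 2.775.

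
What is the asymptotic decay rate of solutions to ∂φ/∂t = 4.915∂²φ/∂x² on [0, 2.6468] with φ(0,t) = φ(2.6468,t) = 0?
Eigenvalues: λₙ = 4.915n²π²/2.6468².
First three modes:
  n=1: λ₁ = 4.915π²/2.6468² ≈ 6.924
  n=2: λ₂ = 19.66π²/2.6468² ≈ 27.698 (4× faster decay)
  n=3: λ₃ = 44.235π²/2.6468² ≈ 62.319 (9× faster decay)
As t → ∞, higher modes decay exponentially faster. The n=1 mode dominates: φ ~ c₁ sin(πx/2.6468) e^{-λ₁t}.
Decay rate: λ₁ = 4.915π²/2.6468² ≈ 6.924.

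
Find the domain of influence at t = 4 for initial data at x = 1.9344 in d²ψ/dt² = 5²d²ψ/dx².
Domain of influence: [-18.0656, 21.9344]. Data at x = 1.9344 spreads outward at speed 5.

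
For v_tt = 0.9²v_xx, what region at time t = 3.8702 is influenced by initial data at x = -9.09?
Domain of influence: [-12.57318, -5.60682]. Data at x = -9.09 spreads outward at speed 0.9.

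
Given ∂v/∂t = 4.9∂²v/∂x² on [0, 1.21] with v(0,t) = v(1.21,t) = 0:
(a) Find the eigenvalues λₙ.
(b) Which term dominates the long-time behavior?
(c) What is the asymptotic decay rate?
Eigenvalues: λₙ = 4.9n²π²/1.21².
First three modes:
  n=1: λ₁ = 4.9π²/1.21² ≈ 33.031
  n=2: λ₂ = 19.6π²/1.21² ≈ 132.125 (4× faster decay)
  n=3: λ₃ = 44.1π²/1.21² ≈ 297.281 (9× faster decay)
As t → ∞, higher modes decay exponentially faster. The n=1 mode dominates: v ~ c₁ sin(πx/1.21) e^{-λ₁t}.
Decay rate: λ₁ = 4.9π²/1.21² ≈ 33.031.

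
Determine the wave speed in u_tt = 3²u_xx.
Speed = 3. Information travels along characteristics x = x₀ ± 3t.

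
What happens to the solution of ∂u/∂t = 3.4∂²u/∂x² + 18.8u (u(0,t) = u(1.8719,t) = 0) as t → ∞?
u grows unboundedly. Reaction dominates diffusion (r=18.8 > κπ²/L²≈9.58); solution grows exponentially.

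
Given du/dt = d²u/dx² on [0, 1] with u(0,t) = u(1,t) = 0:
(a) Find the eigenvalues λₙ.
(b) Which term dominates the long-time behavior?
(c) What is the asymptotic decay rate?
Eigenvalues: λₙ = n²π².
First three modes:
  n=1: λ₁ = π² ≈ 9.87
  n=2: λ₂ = 4π² ≈ 39.478 (4× faster decay)
  n=3: λ₃ = 9π² ≈ 88.826 (9× faster decay)
As t → ∞, higher modes decay exponentially faster. The n=1 mode dominates: u ~ c₁ sin(πx) e^{-λ₁t}.
Decay rate: λ₁ = π² ≈ 9.87.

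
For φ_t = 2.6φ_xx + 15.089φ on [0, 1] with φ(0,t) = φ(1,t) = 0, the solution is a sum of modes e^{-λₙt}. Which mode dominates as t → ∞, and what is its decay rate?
Eigenvalues: λₙ = 2.6n²π²/1² - 15.089.
First three modes:
  n=1: λ₁ = 2.6π² - 15.089 ≈ 10.572
  n=2: λ₂ = 10.4π² - 15.089 ≈ 87.555
  n=3: λ₃ = 23.4π² - 15.089 ≈ 215.86
Since 2.6π² ≈ 25.661 > 15.089, all λₙ > 0.
The n=1 mode decays slowest → dominates as t → ∞.
Asymptotic: φ ~ c₁ sin(πx/1) e^{-λ₁t} with decay rate λ₁ ≈ 10.572.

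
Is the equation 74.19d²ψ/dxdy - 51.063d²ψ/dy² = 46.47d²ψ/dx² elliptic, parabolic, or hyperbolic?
Rewriting in standard form: -46.47d²ψ/dx² + 74.19d²ψ/dxdy - 51.063d²ψ/dy² = 0. Computing B² - 4AC with A = -46.47, B = 74.19, C = -51.063: discriminant = -3987.43434 (negative). Answer: elliptic.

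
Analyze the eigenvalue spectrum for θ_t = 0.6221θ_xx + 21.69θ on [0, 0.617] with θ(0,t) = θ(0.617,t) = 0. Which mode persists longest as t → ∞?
Eigenvalues: λₙ = 0.6221n²π²/0.617² - 21.69.
First three modes:
  n=1: λ₁ = 0.6221π²/0.617² - 21.69 ≈ -5.562
  n=2: λ₂ = 2.4884π²/0.617² - 21.69 ≈ 42.823
  n=3: λ₃ = 5.5989π²/0.617² - 21.69 ≈ 123.465
Since 0.6221π²/0.617² ≈ 16.128 < 21.69, λ₁ < 0.
The n=1 mode grows fastest (−λₙ is largest for n=1) → dominates.
Asymptotic: θ ~ c₁ sin(πx/0.617) e^{5.562t} (exponential growth at rate −λ₁ ≈ 5.562).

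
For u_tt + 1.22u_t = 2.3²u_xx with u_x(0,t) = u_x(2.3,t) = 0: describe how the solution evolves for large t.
u → constant (steady state). Damping (γ=1.22) dissipates the nonconstant modes; with Neumann BCs the spatial average obeys M''+γM'=0 and tends to a finite limit.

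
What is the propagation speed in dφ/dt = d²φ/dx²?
Infinite. The heat equation is parabolic, not hyperbolic, so disturbances propagate instantly.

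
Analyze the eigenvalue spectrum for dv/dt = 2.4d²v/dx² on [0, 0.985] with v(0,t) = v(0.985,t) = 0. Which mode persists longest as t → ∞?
Eigenvalues: λₙ = 2.4n²π²/0.985².
First three modes:
  n=1: λ₁ = 2.4π²/0.985² ≈ 24.414
  n=2: λ₂ = 9.6π²/0.985² ≈ 97.656 (4× faster decay)
  n=3: λ₃ = 21.6π²/0.985² ≈ 219.726 (9× faster decay)
As t → ∞, higher modes decay exponentially faster. The n=1 mode dominates: v ~ c₁ sin(πx/0.985) e^{-λ₁t}.
Decay rate: λ₁ = 2.4π²/0.985² ≈ 24.414.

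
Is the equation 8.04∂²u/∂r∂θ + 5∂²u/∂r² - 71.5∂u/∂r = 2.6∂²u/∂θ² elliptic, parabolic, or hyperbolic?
Rewriting in standard form: 5∂²u/∂r² + 8.04∂²u/∂r∂θ - 2.6∂²u/∂θ² - 71.5∂u/∂r = 0. Computing B² - 4AC with A = 5, B = 8.04, C = -2.6: discriminant = 116.6416 (positive). Answer: hyperbolic.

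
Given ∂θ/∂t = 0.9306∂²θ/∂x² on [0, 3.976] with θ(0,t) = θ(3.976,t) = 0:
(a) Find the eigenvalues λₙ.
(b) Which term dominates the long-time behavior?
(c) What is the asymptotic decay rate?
Eigenvalues: λₙ = 0.9306n²π²/3.976².
First three modes:
  n=1: λ₁ = 0.9306π²/3.976² ≈ 0.581
  n=2: λ₂ = 3.7224π²/3.976² ≈ 2.324 (4× faster decay)
  n=3: λ₃ = 8.3754π²/3.976² ≈ 5.229 (9× faster decay)
As t → ∞, higher modes decay exponentially faster. The n=1 mode dominates: θ ~ c₁ sin(πx/3.976) e^{-λ₁t}.
Decay rate: λ₁ = 0.9306π²/3.976² ≈ 0.581.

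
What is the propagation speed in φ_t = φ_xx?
Infinite. The heat equation is parabolic, not hyperbolic, so disturbances propagate instantly.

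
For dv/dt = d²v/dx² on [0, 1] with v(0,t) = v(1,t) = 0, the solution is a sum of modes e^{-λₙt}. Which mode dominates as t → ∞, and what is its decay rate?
Eigenvalues: λₙ = n²π².
First three modes:
  n=1: λ₁ = π² ≈ 9.87
  n=2: λ₂ = 4π² ≈ 39.478 (4× faster decay)
  n=3: λ₃ = 9π² ≈ 88.826 (9× faster decay)
As t → ∞, higher modes decay exponentially faster. The n=1 mode dominates: v ~ c₁ sin(πx) e^{-λ₁t}.
Decay rate: λ₁ = π² ≈ 9.87.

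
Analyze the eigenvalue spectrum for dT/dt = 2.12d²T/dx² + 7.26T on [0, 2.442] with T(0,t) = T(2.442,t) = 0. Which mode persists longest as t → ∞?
Eigenvalues: λₙ = 2.12n²π²/2.442² - 7.26.
First three modes:
  n=1: λ₁ = 2.12π²/2.442² - 7.26 ≈ -3.751
  n=2: λ₂ = 8.48π²/2.442² - 7.26 ≈ 6.775
  n=3: λ₃ = 19.08π²/2.442² - 7.26 ≈ 24.318
Since 2.12π²/2.442² ≈ 3.509 < 7.26, λ₁ < 0.
The n=1 mode grows fastest (−λₙ is largest for n=1) → dominates.
Asymptotic: T ~ c₁ sin(πx/2.442) e^{3.751t} (exponential growth at rate −λ₁ ≈ 3.751).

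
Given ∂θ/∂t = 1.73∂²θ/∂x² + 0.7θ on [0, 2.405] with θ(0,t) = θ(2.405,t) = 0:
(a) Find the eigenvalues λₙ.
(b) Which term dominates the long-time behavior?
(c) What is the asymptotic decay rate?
Eigenvalues: λₙ = 1.73n²π²/2.405² - 0.7.
First three modes:
  n=1: λ₁ = 1.73π²/2.405² - 0.7 ≈ 2.252
  n=2: λ₂ = 6.92π²/2.405² - 0.7 ≈ 11.108
  n=3: λ₃ = 15.57π²/2.405² - 0.7 ≈ 25.868
Since 1.73π²/2.405² ≈ 2.952 > 0.7, all λₙ > 0.
The n=1 mode decays slowest → dominates as t → ∞.
Asymptotic: θ ~ c₁ sin(πx/2.405) e^{-λ₁t} with decay rate λ₁ ≈ 2.252.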